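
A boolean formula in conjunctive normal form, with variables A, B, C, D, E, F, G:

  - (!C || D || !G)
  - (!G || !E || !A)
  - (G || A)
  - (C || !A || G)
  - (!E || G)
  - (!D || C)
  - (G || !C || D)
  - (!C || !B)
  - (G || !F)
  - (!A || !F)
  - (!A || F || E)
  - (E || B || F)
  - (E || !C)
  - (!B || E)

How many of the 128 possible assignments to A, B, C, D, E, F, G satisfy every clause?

7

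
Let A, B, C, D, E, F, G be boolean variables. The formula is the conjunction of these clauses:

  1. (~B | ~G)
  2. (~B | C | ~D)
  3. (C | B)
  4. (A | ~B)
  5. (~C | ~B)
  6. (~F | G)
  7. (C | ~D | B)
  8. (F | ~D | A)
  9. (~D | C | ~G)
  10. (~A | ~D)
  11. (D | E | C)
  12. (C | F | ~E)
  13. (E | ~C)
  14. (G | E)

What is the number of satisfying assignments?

7

Satisfying assignments:
  A=0 B=0 C=1 D=0 E=1 F=0 G=0
  A=0 B=0 C=1 D=0 E=1 F=0 G=1
  A=0 B=0 C=1 D=0 E=1 F=1 G=1
  A=0 B=0 C=1 D=1 E=1 F=1 G=1
  A=1 B=0 C=1 D=0 E=1 F=0 G=0
  A=1 B=0 C=1 D=0 E=1 F=0 G=1
  A=1 B=0 C=1 D=0 E=1 F=1 G=1
Count: 7.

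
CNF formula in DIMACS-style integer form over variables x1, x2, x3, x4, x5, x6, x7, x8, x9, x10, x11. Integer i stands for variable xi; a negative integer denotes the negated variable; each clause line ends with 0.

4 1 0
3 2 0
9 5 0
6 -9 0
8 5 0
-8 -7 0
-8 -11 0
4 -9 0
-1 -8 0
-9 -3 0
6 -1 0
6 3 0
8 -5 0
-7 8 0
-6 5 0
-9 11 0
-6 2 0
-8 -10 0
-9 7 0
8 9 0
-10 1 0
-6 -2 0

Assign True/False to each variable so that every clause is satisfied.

x1=0, x2=1, x3=1, x4=1, x5=1, x6=0, x7=0, x8=1, x9=0, x10=0, x11=0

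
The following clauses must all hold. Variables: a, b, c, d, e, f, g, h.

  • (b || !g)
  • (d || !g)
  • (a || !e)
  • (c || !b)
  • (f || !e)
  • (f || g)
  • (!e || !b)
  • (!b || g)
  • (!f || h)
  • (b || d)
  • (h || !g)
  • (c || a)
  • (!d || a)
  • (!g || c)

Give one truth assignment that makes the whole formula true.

a = True, b = False, c = True, d = True, e = False, f = True, g = False, h = True

Check each clause:
  1. (b || !g) — !g is true.
  2. (d || !g) — !g is true.
  3. (a || !e) — a is true.
  4. (!b || c) — c is true.
  5. (f || !e) — !e is true.
  6. (g || f) — f is true.
  7. (!b || !e) — !e is true.
  8. (g || !b) — !b is true.
  9. (!f || h) — h is true.
  10. (d || b) — d is true.
  11. (!g || h) — h is true.
  12. (c || a) — a is true.
  13. (!d || a) — a is true.
  14. (!g || c) — !g is true.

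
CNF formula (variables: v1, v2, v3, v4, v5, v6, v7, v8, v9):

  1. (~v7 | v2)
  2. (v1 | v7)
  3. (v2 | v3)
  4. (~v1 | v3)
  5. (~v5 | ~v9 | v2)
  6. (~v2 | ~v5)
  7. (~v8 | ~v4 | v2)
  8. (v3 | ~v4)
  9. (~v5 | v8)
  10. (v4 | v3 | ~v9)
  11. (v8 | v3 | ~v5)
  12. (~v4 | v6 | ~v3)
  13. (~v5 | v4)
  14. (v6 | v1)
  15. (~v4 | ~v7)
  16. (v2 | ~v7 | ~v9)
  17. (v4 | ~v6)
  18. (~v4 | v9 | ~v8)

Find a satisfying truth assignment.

v1 = True  v2 = True  v3 = True  v4 = False  v5 = False  v6 = False  v7 = True  v8 = False  v9 = True

Check each clause:
  1. (~v7 | v2) — v2 is true.
  2. (v1 | v7) — v1 is true.
  3. (v2 | v3) — v2 is true.
  4. (~v1 | v3) — v3 is true.
  5. (~v9 | v2 | ~v5) — v2 is true.
  6. (~v2 | ~v5) — ~v5 is true.
  7. (v2 | ~v4 | ~v8) — ~v8 is true.
  8. (~v4 | v3) — v3 is true.
  9. (v8 | ~v5) — ~v5 is true.
  10. (v3 | v4 | ~v9) — v3 is true.
  11. (v3 | ~v5 | v8) — v3 is true.
  12. (v6 | ~v4 | ~v3) — ~v4 is true.
  13. (v4 | ~v5) — ~v5 is true.
  14. (v1 | v6) — v1 is true.
  15. (~v4 | ~v7) — ~v4 is true.
  16. (~v9 | v2 | ~v7) — v2 is true.
  17. (v4 | ~v6) — ~v6 is true.
  18. (~v4 | ~v8 | v9) — ~v8 is true.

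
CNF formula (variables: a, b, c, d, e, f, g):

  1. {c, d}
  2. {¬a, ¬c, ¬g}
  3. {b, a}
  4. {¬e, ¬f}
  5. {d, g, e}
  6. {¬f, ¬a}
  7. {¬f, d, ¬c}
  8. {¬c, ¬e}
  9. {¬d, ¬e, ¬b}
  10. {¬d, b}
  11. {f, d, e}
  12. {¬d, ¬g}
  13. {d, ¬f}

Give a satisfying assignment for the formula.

a=0, b=1, c=0, d=1, e=0, f=1, g=0

Try a = False.
  then b is forced to True.
The remaining clauses are satisfied by c = False, d = True, e = False, f = True, g = False.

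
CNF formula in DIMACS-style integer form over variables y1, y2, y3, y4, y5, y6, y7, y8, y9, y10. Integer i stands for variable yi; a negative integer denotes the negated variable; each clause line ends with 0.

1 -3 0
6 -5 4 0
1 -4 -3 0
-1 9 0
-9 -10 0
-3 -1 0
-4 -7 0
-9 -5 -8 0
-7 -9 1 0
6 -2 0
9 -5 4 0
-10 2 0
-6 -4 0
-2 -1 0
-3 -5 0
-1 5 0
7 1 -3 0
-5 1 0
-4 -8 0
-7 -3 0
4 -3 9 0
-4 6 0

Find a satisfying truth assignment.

y1 = False, y2 = True, y3 = False, y4 = False, y5 = False, y6 = True, y7 = False, y8 = True, y9 = True, y10 = False

Check each clause:
  1. {¬y3, y1} — ¬y3 is true.
  2. {y6, y4, ¬y5} — ¬y5 is true.
  3. {y1, ¬y3, ¬y4} — ¬y4 is true.
  4. {¬y1, y9} — y9 is true.
  5. {¬y9, ¬y10} — ¬y10 is true.
  6. {¬y1, ¬y3} — ¬y3 is true.
  7. {¬y4, ¬y7} — ¬y7 is true.
  8. {¬y9, ¬y8, ¬y5} — ¬y5 is true.
  9. {¬y7, y1, ¬y9} — ¬y7 is true.
  10. {¬y2, y6} — y6 is true.
  11. {y4, y9, ¬y5} — y9 is true.
  12. {¬y10, y2} — y2 is true.
  13. {¬y6, ¬y4} — ¬y4 is true.
  14. {¬y1, ¬y2} — ¬y1 is true.
  15. {¬y5, ¬y3} — ¬y5 is true.
  16. {¬y1, y5} — ¬y1 is true.
  17. {y7, ¬y3, y1} — ¬y3 is true.
  18. {y1, ¬y5} — ¬y5 is true.
  19. {¬y8, ¬y4} — ¬y4 is true.
  20. {¬y3, ¬y7} — ¬y7 is true.
  21. {¬y3, y4, y9} — y9 is true.
  22. {y6, ¬y4} — ¬y4 is true.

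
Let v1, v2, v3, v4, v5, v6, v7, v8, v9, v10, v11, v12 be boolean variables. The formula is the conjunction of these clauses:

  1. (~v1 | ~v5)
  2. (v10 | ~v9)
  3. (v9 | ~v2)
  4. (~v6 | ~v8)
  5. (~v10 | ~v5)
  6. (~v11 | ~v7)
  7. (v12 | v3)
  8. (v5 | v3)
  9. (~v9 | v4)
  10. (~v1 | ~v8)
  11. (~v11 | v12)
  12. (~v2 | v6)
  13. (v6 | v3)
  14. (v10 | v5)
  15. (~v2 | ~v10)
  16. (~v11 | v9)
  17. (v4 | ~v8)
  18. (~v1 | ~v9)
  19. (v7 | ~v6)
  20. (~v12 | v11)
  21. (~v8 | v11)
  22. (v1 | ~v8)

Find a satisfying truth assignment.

v1 = 1, v2 = 0, v3 = 1, v4 = 0, v5 = 0, v6 = 0, v7 = 1, v8 = 0, v9 = 0, v10 = 1, v11 = 0, v12 = 0

Pure literal: v2 appears only negated; assign v2 = False.
v3 occurs only positively in the remaining clauses — set v3 = True.
Try v1 = True.
  then v5 is forced to False.
  then v8 is forced to False.
  then v10 is forced to True.
  then v9 is forced to False.
  then v11 is forced to False.
  then v12 is forced to False.
Try v6 = False.
v4, v7 are now unconstrained; take v4 = False, v7 = True.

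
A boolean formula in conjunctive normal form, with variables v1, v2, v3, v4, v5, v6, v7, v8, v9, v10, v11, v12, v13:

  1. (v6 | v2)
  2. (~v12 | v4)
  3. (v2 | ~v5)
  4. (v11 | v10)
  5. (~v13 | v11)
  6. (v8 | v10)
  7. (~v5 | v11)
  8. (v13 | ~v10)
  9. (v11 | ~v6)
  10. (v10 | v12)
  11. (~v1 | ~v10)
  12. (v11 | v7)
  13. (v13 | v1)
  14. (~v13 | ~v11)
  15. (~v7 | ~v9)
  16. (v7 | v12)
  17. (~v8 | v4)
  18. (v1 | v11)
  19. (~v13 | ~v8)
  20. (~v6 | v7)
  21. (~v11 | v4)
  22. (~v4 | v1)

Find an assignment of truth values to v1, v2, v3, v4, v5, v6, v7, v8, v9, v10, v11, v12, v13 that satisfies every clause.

v1 = True  v2 = False  v3 = True  v4 = True  v5 = False  v6 = True  v7 = True  v8 = True  v9 = False  v10 = False  v11 = True  v12 = True  v13 = False

Check each clause:
  1. (v2 | v6) — v6 is true.
  2. (v4 | ~v12) — v4 is true.
  3. (v2 | ~v5) — ~v5 is true.
  4. (v10 | v11) — v11 is true.
  5. (~v13 | v11) — v11 is true.
  6. (v8 | v10) — v8 is true.
  7. (v11 | ~v5) — v11 is true.
  8. (v13 | ~v10) — ~v10 is true.
  9. (v11 | ~v6) — v11 is true.
  10. (v10 | v12) — v12 is true.
  11. (~v10 | ~v1) — ~v10 is true.
  12. (v11 | v7) — v11 is true.
  13. (v13 | v1) — v1 is true.
  14. (~v13 | ~v11) — ~v13 is true.
  15. (~v9 | ~v7) — ~v9 is true.
  16. (v12 | v7) — v12 is true.
  17. (v4 | ~v8) — v4 is true.
  18. (v11 | v1) — v1 is true.
  19. (~v13 | ~v8) — ~v13 is true.
  20. (~v6 | v7) — v7 is true.
  21. (~v11 | v4) — v4 is true.
  22. (v1 | ~v4) — v1 is true.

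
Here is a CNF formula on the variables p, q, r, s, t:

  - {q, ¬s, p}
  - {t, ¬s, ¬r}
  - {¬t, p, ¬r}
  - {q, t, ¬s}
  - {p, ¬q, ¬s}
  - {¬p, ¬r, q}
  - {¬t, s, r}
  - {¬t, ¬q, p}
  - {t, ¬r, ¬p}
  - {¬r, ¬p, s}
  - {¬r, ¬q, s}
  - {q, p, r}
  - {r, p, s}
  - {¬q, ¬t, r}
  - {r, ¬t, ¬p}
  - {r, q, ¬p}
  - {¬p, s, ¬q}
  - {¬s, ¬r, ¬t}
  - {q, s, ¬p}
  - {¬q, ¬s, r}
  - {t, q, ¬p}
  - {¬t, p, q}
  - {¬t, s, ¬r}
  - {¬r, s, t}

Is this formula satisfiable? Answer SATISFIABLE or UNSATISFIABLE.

UNSATISFIABLE

r = True:
  p = True:
    propagation gives q=True, t=True, s=True; an empty clause results — contradiction.
  p = False:
    propagation gives t=False, s=False; an empty clause results — contradiction.
r = False:
  q = True:
    propagation gives t=False, s=False, p=True; an empty clause results — contradiction.
  q = False:
    propagation gives p=True; an empty clause results — contradiction.
Every branch closes, so no satisfying assignment exists.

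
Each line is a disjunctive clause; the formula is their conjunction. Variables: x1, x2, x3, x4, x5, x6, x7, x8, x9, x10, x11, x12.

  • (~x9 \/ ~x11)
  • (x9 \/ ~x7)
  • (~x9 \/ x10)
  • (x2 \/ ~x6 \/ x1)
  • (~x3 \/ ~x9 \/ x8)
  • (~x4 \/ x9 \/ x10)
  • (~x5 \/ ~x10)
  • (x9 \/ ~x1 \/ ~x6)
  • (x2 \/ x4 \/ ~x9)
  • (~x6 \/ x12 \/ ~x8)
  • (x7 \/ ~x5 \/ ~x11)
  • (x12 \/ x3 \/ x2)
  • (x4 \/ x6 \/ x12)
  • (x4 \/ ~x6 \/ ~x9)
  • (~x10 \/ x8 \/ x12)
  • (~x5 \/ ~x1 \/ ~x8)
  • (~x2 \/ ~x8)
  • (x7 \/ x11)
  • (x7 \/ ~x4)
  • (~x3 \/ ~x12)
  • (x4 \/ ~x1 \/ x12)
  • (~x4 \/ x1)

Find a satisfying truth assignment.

x5 occurs only negated in the remaining clauses — set x5 = False.
Branch on x1: take x1 = False.
  then x4 is forced to False.
Branch on x2: take x2 = True.
  then x8 is forced to False.
Branch on x3: take x3 = False.
For the remaining variables, x6 = False, x7 = False, x9 = False, x10 = False, x11 = True, x12 = True works.

x1=False  x2=True  x3=False  x4=False  x5=False  x6=False  x7=False  x8=False  x9=False  x10=False  x11=True  x12=True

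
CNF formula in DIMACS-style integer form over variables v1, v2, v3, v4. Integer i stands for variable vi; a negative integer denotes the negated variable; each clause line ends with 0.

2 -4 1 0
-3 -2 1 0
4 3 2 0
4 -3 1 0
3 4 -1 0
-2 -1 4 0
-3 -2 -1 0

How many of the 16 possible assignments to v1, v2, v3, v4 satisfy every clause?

6

The models are:
  v1=0 v2=1 v3=0 v4=0
  v1=0 v2=1 v3=0 v4=1
  v1=1 v2=0 v3=0 v4=1
  v1=1 v2=0 v3=1 v4=0
  v1=1 v2=0 v3=1 v4=1
  v1=1 v2=1 v3=0 v4=1
Count: 6.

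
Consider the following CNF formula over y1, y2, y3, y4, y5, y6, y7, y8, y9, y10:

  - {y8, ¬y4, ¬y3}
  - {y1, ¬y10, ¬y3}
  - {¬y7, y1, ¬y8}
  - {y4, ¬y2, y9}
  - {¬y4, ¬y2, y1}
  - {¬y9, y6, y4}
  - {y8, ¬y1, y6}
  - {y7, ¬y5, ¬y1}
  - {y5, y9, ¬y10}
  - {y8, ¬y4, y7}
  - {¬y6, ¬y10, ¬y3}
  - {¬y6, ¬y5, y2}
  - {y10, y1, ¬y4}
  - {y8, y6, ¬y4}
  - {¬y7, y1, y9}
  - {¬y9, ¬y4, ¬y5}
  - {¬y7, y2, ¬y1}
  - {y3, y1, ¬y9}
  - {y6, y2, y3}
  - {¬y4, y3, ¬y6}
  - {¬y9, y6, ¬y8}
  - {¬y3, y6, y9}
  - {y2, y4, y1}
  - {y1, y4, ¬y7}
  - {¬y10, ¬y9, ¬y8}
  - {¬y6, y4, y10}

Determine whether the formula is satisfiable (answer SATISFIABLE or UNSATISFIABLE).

Set y1 = True and propagate.
Try y2 = False.
  then y7 is forced to False.
  then y5 is forced to False.
For the remaining variables, y3 = False, y4 = False, y6 = True, y8 = False, y9 = True, y10 = True works.
Every clause has at least one true literal under this assignment.
So y1=T, y2=F, y3=F, y4=F, y5=F, y6=T, y7=F, y8=F, y9=T, y10=T is a satisfying assignment.

SATISFIABLE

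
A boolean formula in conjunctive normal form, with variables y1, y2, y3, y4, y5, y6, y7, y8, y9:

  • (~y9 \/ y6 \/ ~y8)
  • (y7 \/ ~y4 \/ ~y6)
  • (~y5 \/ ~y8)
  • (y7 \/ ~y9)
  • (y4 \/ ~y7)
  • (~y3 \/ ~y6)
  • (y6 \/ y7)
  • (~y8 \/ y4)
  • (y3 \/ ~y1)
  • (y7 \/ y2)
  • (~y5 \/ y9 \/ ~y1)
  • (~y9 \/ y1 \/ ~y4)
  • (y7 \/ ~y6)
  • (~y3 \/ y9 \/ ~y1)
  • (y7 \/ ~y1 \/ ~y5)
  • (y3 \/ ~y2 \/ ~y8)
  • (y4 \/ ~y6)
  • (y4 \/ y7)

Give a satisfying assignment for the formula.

y1 = False, y2 = False, y3 = False, y4 = True, y5 = False, y6 = True, y7 = True, y8 = True, y9 = False

Pure literal: y5 appears only negated; assign y5 = False.
Try y1 = False.
The remaining clauses are satisfied by y2 = False, y3 = False, y4 = True, y6 = True, y7 = True, y8 = True, y9 = False.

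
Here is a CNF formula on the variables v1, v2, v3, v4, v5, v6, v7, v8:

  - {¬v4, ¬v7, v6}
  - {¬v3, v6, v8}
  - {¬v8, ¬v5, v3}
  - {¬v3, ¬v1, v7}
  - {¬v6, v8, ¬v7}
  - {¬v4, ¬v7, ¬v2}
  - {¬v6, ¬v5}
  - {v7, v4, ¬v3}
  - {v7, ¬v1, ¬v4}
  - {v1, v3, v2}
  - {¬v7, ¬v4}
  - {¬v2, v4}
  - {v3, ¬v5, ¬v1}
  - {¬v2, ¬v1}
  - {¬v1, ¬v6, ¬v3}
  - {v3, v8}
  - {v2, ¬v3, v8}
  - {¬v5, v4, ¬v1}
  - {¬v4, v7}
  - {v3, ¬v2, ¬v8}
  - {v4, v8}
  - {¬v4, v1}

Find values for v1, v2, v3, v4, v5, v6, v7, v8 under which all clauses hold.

Pure literal: v5 appears only negated; assign v5 = False.
Branch on v1: take v1 = True.
  then v2 is forced to False.
For the remaining variables, v3 = False, v4 = False, v6 = True, v7 = True, v8 = True works.

v1=True, v2=False, v3=False, v4=False, v5=False, v6=True, v7=True, v8=True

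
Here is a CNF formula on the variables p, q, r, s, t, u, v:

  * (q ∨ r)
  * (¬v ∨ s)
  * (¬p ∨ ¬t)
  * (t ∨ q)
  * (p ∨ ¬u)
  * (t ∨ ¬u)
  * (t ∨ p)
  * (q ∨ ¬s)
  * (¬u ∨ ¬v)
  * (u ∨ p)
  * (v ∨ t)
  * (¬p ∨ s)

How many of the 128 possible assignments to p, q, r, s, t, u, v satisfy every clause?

Satisfying assignments:
  p=1 q=1 r=0 s=1 t=0 u=0 v=1
  p=1 q=1 r=1 s=1 t=0 u=0 v=1
That's 2 in total.

2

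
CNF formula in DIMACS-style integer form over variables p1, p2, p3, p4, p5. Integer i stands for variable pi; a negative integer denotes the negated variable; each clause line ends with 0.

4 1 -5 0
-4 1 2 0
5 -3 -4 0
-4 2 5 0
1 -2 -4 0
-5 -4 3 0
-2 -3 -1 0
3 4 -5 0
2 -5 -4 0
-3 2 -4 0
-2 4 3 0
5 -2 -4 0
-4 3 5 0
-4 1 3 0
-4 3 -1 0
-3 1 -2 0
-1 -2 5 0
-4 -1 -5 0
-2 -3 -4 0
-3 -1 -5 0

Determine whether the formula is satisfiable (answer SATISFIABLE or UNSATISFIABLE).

SATISFIABLE

Try p1 = False.
Branch on p2: take p2 = False.
  then p4 is forced to False.
  then p5 is forced to False.
p3 is now unconstrained; take p3 = True.
So p1=F, p2=F, p3=T, p4=F, p5=F is a satisfying assignment.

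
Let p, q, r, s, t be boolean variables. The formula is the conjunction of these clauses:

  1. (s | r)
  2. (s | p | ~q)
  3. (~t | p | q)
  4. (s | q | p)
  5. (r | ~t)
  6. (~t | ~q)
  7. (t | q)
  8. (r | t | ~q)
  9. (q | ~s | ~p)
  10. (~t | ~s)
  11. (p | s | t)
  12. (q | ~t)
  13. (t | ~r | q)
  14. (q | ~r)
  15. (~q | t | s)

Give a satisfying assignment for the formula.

p=F, q=T, r=T, s=T, t=F

Set p = False and propagate.
Try q = True.
  then s is forced to True.
  then t is forced to False.
  then r is forced to True.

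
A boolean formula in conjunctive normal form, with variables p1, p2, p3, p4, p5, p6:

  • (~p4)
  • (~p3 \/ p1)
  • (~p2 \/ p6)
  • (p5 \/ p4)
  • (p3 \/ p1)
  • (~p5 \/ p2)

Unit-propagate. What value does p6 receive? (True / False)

True

Unit clause (~p4) sets p4 = False.
(p5 \/ p4) with p4 = False leaves only p5, so p5 = True.
(p2 \/ ~p5) with p5 = True leaves only p2, so p2 = True.
(p6 \/ ~p2) with p2 = True leaves only p6, so p6 = True.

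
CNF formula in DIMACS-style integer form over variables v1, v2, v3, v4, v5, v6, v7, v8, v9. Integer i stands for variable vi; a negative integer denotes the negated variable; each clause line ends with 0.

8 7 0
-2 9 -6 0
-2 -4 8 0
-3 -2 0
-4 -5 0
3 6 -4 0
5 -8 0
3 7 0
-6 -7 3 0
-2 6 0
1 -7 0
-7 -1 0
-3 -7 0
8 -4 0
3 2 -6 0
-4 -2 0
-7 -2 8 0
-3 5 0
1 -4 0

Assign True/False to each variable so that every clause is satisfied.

v1 = T, v2 = F, v3 = T, v4 = F, v5 = T, v6 = F, v7 = F, v8 = T, v9 = T

v4 occurs only negated in the remaining clauses — set v4 = False.
v9 occurs only positively in the remaining clauses — set v9 = True.
Try v1 = True.
  then v7 is forced to False.
  then v8 is forced to True.
  then v5 is forced to True.
  then v3 is forced to True.
  then v2 is forced to False.
v6 is now unconstrained; take v6 = False.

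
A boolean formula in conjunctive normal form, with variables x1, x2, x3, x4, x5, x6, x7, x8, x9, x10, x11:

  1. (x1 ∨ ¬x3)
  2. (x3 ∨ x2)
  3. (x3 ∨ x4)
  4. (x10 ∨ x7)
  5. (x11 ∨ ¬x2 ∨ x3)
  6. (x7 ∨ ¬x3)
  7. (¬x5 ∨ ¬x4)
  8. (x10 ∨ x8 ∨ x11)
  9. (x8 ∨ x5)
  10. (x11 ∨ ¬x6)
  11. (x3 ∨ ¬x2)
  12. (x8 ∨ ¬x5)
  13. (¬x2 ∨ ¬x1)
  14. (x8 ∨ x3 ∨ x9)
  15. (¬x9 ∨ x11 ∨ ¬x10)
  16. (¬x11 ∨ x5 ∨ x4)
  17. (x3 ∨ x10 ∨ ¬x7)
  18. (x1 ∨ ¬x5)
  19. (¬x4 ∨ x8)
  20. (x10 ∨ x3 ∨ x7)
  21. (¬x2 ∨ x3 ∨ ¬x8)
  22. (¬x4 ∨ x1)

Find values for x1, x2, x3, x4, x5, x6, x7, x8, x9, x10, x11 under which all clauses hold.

x6 occurs only negated in the remaining clauses — set x6 = False.
Try x1 = True.
  then x2 is forced to False.
  then x3 is forced to True.
  then x7 is forced to True.
Try x4 = False.
For the remaining variables, x5 = True, x8 = True, x9 = False, x10 = True, x11 = False works.

x1=T  x2=F  x3=T  x4=F  x5=T  x6=F  x7=T  x8=T  x9=F  x10=T  x11=F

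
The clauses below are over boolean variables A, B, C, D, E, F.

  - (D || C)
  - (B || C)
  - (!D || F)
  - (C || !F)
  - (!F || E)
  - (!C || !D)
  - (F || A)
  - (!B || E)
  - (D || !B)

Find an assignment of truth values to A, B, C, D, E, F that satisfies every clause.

Pure literal: E appears only positively; assign E = True.
Set A = False and propagate.
  then F is forced to True.
  then C is forced to True.
  then D is forced to False.
  then B is forced to False.

A=F, B=F, C=T, D=F, E=T, F=T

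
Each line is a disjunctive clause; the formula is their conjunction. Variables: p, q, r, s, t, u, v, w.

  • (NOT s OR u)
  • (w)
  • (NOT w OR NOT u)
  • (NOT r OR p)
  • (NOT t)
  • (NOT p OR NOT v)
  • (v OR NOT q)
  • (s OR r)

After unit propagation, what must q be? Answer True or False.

False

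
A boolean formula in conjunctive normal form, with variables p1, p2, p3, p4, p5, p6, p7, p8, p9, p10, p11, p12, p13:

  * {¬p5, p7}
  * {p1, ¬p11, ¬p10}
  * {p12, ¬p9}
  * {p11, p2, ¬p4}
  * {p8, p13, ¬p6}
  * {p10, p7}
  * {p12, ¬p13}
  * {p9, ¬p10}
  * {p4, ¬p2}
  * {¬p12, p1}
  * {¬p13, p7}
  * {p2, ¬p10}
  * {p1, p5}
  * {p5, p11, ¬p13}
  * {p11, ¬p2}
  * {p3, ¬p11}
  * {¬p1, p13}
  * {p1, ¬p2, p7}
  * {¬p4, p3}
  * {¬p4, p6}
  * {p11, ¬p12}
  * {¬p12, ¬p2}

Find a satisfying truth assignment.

Pure literal: p3 appears only positively; assign p3 = True.
Pure literal: p7 appears only positively; assign p7 = True.
Set p1 = True and propagate.
  then p13 is forced to True.
  then p12 is forced to True.
  then p11 is forced to True.
  then p2 is forced to False.
  then p10 is forced to False.
Branch on p4: take p4 = False.
p5, p6, p8, p9 are now unconstrained; take p5 = True, p6 = True, p8 = True, p9 = False.
Every clause has at least one true literal under this assignment.

p1 = T  p2 = F  p3 = T  p4 = F  p5 = T  p6 = T  p7 = T  p8 = T  p9 = F  p10 = F  p11 = T  p12 = T  p13 = T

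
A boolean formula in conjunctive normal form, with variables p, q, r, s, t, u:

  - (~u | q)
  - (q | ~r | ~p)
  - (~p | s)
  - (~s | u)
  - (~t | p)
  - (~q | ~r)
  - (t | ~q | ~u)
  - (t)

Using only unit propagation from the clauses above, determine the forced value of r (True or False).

(t) is a unit clause: t = True.
(p | ~t) with t = True leaves only p, so p = True.
(s | ~p): since p = True, the clause reduces to (s). s = True.
(~s | u) with s = True leaves only u, so u = True.
(q | ~u): since u = True, the clause reduces to (q). q = True.
(~r | ~q) with q = True leaves only ~r, so r = False.

False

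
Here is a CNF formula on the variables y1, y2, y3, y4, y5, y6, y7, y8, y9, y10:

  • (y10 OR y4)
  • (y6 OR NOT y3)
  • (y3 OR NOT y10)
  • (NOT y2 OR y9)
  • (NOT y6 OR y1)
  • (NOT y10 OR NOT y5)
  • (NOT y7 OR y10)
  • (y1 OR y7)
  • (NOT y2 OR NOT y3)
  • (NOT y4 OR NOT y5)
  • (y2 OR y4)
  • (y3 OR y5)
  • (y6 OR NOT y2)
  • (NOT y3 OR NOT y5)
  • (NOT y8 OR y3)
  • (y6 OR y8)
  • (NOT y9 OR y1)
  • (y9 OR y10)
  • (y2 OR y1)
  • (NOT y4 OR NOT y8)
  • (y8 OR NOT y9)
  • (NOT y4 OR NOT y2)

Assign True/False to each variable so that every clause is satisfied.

Pure literal: y1 appears only positively; assign y1 = True.
Set y2 = False and propagate.
  then y4 is forced to True.
  then y5 is forced to False.
  then y3 is forced to True.
  then y6 is forced to True.
  then y8 is forced to False.
  then y9 is forced to False.
  then y10 is forced to True.
y7 is now unconstrained; take y7 = False.

y1=True, y2=False, y3=True, y4=True, y5=False, y6=True, y7=False, y8=False, y9=False, y10=True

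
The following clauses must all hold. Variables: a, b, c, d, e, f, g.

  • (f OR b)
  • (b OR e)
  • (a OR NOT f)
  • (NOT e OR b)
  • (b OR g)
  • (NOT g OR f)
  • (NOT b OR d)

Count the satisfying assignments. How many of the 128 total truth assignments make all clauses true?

16

Split on b, then f.
  b=T, f=T: forces a=T; d=T; c, e, g free → 2^3 = 8.
  b=T, f=F: forces d=T; g=F; a, c, e free → 2^3 = 8.
  b=F, f=T: a clause becomes empty — 0.
  b=F, f=F: a clause becomes empty — 0.
Total: 8 + 8 + 0 + 0 = 16.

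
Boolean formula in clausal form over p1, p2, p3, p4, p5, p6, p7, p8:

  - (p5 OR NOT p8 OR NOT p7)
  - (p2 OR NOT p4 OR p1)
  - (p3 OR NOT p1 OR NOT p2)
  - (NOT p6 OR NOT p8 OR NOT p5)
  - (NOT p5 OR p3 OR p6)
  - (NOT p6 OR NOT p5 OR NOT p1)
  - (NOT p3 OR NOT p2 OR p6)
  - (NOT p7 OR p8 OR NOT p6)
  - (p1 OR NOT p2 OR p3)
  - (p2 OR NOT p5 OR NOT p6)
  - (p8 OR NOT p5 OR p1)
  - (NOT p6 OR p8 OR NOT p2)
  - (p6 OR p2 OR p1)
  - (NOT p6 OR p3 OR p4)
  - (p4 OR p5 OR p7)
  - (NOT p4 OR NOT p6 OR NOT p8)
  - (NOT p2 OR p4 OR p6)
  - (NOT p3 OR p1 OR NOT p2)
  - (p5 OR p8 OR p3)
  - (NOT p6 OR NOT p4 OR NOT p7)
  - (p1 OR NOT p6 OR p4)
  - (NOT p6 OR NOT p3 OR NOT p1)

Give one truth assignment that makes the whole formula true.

Set p1 = True and propagate.
Try p2 = False.
Try p3 = False.
The remaining clauses are satisfied by p4 = True, p5 = False, p6 = False, p7 = False, p8 = True.

p1=T, p2=F, p3=F, p4=T, p5=F, p6=F, p7=F, p8=T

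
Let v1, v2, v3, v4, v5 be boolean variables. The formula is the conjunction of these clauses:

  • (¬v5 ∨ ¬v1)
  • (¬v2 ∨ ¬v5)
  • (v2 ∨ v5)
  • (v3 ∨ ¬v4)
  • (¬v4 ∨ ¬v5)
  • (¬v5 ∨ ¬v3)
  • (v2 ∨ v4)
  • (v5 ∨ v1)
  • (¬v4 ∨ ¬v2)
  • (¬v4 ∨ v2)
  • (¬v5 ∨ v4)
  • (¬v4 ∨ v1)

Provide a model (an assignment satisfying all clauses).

v1=1, v2=1, v3=0, v4=0, v5=0

Branch on v1: take v1 = True.
  then v5 is forced to False.
  then v2 is forced to True.
  then v4 is forced to False.
v3 is now unconstrained; take v3 = False.
Check each clause:
  1. (¬v1 ∨ ¬v5) — ¬v5 is true.
  2. (¬v2 ∨ ¬v5) — ¬v5 is true.
  3. (v2 ∨ v5) — v2 is true.
  4. (¬v4 ∨ v3) — ¬v4 is true.
  5. (¬v4 ∨ ¬v5) — ¬v5 is true.
  6. (¬v5 ∨ ¬v3) — ¬v5 is true.
  7. (v4 ∨ v2) — v2 is true.
  8. (v1 ∨ v5) — v1 is true.
  9. (¬v4 ∨ ¬v2) — ¬v4 is true.
  10. (v2 ∨ ¬v4) — v2 is true.
  11. (v4 ∨ ¬v5) — ¬v5 is true.
  12. (v1 ∨ ¬v4) — v1 is true.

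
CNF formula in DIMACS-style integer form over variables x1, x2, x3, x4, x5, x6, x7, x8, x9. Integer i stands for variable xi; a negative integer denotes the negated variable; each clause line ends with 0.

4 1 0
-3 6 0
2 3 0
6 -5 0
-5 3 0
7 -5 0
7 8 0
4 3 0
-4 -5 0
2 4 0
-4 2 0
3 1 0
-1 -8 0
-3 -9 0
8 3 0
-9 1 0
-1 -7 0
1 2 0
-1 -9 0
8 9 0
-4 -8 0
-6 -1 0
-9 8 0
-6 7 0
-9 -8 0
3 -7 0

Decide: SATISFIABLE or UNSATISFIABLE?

UNSATISFIABLE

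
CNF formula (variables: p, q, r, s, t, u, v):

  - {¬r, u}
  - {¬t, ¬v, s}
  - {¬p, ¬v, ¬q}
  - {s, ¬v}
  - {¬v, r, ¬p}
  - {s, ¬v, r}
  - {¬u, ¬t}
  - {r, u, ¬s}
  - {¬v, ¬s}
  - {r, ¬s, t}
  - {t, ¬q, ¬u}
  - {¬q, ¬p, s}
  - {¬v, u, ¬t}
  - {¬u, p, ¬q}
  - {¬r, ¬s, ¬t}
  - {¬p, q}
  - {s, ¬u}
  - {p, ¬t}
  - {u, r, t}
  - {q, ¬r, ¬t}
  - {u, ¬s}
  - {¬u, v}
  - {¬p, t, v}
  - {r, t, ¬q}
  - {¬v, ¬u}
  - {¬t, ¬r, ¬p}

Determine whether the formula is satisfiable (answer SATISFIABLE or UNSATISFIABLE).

t = True:
  propagation gives u=False, r=False, s=False, v=False; an empty clause results — contradiction.
t = False:
  u = True:
    propagation gives q=False, p=False, s=True, v=False; an empty clause results — contradiction.
  u = False:
    propagation gives r=False; an empty clause results — contradiction.
Every branch closes, so no satisfying assignment exists.

UNSATISFIABLE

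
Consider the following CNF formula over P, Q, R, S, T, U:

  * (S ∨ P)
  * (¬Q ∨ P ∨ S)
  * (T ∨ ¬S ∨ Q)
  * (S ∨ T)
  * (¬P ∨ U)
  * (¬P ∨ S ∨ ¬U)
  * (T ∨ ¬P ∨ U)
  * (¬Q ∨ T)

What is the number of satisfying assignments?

Split on P, then S.
  P=1, S=1: remaining (Q,R,T,U) ∈ {(0,0,1,1); (0,1,1,1); (1,0,1,1); (1,1,1,1)} — 4.
  P=1, S=0: a clause becomes empty — 0.
  P=0, S=1: forces T=1; Q, R, U free → 2^3 = 8.
  P=0, S=0: a clause becomes empty — 0.
Total: 4 + 0 + 8 + 0 = 12.

12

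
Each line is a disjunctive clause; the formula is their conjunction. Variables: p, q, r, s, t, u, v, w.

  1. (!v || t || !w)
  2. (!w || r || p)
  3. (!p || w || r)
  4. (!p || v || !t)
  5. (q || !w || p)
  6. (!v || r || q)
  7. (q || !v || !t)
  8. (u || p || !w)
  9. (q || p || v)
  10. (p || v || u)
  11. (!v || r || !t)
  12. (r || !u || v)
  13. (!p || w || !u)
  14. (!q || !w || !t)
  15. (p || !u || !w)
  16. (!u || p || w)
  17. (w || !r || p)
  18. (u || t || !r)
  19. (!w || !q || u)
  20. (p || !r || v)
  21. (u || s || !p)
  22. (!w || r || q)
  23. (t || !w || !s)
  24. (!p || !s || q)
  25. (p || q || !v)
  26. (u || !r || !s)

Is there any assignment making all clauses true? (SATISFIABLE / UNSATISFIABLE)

Set p = True and propagate.
Try q = False.
  then s is forced to False.
  then u is forced to True.
  then w is forced to True.
  then r is forced to True.
Set t = False and propagate.
  then v is forced to False.
So p=True  q=False  r=True  s=False  t=False  u=True  v=False  w=True is a satisfying assignment.

SATISFIABLE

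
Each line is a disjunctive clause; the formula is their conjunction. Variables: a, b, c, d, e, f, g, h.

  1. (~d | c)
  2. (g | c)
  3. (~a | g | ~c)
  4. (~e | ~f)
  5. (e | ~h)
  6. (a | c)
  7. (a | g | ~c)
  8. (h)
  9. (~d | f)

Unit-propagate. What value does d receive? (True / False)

False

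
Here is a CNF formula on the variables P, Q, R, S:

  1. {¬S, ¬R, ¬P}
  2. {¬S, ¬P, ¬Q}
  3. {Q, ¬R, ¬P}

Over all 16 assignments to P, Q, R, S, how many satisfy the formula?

12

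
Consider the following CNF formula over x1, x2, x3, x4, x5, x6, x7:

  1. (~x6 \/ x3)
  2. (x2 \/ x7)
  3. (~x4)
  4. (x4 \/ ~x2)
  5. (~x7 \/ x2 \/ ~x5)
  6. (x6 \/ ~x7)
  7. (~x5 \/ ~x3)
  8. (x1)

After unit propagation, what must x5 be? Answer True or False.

Unit clause (~x4) sets x4 = False.
From (x4 \/ ~x2) and x4 = False: x2 = False.
In (x7 \/ x2), x2 is now false; x7 must hold, so x7 = True.
(~x7 \/ x2 \/ ~x5): since x7 = True, x2 = False, the clause reduces to (~x5). x5 = False.

False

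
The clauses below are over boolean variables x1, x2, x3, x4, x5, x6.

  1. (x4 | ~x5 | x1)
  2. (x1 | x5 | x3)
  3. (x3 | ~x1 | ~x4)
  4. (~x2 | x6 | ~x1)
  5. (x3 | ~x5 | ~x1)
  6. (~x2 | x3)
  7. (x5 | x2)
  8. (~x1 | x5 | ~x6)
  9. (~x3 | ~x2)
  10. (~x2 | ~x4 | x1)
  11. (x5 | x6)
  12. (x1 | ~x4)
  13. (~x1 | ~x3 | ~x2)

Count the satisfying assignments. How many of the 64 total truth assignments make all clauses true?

Satisfying assignments:
  x1=1 x2=0 x3=1 x4=0 x5=1 x6=0
  x1=1 x2=0 x3=1 x4=0 x5=1 x6=1
  x1=1 x2=0 x3=1 x4=1 x5=1 x6=0
  x1=1 x2=0 x3=1 x4=1 x5=1 x6=1
Count: 4.

4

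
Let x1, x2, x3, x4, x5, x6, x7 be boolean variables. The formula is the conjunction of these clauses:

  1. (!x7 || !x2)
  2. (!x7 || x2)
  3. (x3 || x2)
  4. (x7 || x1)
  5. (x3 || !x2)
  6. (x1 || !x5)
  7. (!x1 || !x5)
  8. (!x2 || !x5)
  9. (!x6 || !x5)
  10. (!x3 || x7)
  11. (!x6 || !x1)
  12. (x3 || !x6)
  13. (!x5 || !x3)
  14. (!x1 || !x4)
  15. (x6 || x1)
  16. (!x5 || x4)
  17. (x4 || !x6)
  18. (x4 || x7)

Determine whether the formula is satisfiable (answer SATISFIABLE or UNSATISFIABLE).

UNSATISFIABLE

x1 = True:
  propagation gives x5=False, x6=False, x4=False, x7=True; an empty clause results — contradiction.
x1 = False:
  propagation gives x7=True, x2=False; an empty clause results — contradiction.
Every branch closes, so no satisfying assignment exists.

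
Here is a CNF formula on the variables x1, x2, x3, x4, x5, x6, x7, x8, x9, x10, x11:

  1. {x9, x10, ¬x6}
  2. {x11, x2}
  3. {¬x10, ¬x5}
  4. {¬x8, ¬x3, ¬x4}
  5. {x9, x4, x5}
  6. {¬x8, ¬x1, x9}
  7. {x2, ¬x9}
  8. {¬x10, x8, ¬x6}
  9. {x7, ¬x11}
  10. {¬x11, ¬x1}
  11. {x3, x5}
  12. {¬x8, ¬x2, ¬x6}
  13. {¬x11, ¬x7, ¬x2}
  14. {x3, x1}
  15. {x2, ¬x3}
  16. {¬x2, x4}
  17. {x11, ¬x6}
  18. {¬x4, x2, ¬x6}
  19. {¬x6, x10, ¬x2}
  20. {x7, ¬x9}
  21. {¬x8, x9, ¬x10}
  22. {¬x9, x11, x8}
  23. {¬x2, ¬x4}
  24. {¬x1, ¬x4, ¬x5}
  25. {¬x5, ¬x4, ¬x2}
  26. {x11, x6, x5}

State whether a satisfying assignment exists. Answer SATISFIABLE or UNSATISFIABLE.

UNSATISFIABLE

x2 = True:
  propagation gives x4=True; an empty clause results — contradiction.
x2 = False:
  propagation gives x11=True, x9=False, x7=True, x1=False; an empty clause results — contradiction.
Every branch closes, so no satisfying assignment exists.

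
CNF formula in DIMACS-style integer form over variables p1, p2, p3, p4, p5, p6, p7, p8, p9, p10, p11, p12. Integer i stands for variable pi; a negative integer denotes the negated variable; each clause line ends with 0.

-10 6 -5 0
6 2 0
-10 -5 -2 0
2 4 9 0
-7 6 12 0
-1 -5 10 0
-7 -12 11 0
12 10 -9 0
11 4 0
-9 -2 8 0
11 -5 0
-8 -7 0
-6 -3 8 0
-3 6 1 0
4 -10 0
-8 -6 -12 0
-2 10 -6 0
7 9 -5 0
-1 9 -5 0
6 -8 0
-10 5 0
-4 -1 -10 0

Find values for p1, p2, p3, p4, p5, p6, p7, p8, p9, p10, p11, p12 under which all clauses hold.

p1=F, p2=F, p3=F, p4=T, p5=F, p6=T, p7=F, p8=T, p9=F, p10=F, p11=F, p12=F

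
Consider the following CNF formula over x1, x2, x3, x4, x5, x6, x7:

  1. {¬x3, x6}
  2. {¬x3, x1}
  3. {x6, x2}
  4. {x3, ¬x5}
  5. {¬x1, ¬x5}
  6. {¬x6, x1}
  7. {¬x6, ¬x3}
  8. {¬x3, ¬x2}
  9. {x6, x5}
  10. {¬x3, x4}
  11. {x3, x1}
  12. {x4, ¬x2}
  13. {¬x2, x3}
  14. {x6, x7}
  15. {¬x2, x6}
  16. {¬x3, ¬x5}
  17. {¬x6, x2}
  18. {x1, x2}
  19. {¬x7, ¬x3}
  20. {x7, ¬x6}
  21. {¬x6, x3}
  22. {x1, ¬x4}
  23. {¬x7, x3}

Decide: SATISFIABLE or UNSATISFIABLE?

x3 = True:
  propagation gives x6=True; an empty clause results — contradiction.
x3 = False:
  propagation gives x5=False, x6=True; an empty clause results — contradiction.
Every branch closes, so no satisfying assignment exists.

UNSATISFIABLE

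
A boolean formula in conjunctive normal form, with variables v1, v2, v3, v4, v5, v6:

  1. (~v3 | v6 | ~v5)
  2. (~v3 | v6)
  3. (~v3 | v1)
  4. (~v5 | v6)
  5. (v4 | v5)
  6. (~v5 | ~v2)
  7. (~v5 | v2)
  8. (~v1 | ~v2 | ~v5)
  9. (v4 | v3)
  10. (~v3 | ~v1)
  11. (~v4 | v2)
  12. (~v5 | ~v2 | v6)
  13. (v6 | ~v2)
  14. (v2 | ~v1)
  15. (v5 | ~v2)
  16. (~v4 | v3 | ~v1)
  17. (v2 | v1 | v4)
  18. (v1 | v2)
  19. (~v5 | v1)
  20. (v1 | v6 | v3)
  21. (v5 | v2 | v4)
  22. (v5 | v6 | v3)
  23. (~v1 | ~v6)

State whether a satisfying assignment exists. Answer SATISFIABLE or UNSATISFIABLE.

v2 = True:
  propagation gives v5=False; an empty clause results — contradiction.
v2 = False:
  propagation gives v5=False, v4=True; an empty clause results — contradiction.
Every branch closes, so no satisfying assignment exists.

UNSATISFIABLE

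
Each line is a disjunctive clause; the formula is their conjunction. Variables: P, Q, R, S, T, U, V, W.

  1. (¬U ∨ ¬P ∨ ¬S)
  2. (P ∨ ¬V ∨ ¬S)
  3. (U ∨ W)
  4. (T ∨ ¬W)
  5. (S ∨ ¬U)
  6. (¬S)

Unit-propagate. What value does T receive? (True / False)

Unit clause (¬S) sets S = False.
(¬U ∨ S): since S = False, the clause reduces to (¬U). U = False.
(W ∨ U) with U = False leaves only W, so W = True.
(T ∨ ¬W) with W = True leaves only T, so T = True.

True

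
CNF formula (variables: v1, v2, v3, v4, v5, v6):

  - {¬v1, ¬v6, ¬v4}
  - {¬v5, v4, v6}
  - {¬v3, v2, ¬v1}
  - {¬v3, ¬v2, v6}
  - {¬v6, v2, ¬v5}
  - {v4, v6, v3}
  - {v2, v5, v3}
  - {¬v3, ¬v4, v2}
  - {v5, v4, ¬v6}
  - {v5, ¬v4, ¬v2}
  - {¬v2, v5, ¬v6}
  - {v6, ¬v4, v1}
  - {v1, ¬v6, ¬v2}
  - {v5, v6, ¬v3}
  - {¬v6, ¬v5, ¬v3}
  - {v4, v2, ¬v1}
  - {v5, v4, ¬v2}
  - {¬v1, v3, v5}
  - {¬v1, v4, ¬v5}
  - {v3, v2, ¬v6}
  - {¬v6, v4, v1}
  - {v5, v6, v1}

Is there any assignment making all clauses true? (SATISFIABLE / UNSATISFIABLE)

Branch on v1: take v1 = True.
Set v2 = False and propagate.
  then v3 is forced to False.
  then v5 is forced to True.
  then v6 is forced to False.
  then v4 is forced to True.
Every clause has at least one true literal under this assignment.
So v1 = True, v2 = False, v3 = False, v4 = True, v5 = True, v6 = False is a satisfying assignment.

SATISFIABLE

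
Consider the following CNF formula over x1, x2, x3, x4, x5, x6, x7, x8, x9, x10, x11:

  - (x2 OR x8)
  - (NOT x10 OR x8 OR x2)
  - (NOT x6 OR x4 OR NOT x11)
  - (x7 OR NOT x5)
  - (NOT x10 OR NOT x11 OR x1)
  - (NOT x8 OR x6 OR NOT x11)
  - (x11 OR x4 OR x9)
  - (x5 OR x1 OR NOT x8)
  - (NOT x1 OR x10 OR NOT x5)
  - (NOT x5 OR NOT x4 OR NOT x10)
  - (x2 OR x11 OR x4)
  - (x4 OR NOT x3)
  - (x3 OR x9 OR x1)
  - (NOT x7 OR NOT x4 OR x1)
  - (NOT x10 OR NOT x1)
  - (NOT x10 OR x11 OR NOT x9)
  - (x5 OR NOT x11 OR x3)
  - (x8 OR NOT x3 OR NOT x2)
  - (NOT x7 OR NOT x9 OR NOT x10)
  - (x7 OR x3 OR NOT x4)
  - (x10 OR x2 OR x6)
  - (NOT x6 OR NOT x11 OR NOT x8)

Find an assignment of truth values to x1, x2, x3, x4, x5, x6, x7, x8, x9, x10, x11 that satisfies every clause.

Try x1 = True.
  then x10 is forced to False.
  then x5 is forced to False.
Branch on x2: take x2 = True.
For the remaining variables, x3 = False, x4 = False, x6 = False, x7 = False, x8 = False, x9 = True, x11 = False works.
Check each clause:
  1. (x2 OR x8) — x2 is true.
  2. (NOT x10 OR x8 OR x2) — x2 is true.
  3. (NOT x11 OR x4 OR NOT x6) — NOT x6 is true.
  4. (NOT x5 OR x7) — NOT x5 is true.
  5. (NOT x10 OR NOT x11 OR x1) — x1 is true.
  6. (NOT x11 OR x6 OR NOT x8) — NOT x8 is true.
  7. (x4 OR x9 OR x11) — x9 is true.
  8. (x5 OR x1 OR NOT x8) — NOT x8 is true.
  9. (NOT x5 OR x10 OR NOT x1) — NOT x5 is true.
  10. (NOT x5 OR NOT x10 OR NOT x4) — NOT x5 is true.
  11. (x4 OR x2 OR x11) — x2 is true.
  12. (x4 OR NOT x3) — NOT x3 is true.
  13. (x3 OR x9 OR x1) — x9 is true.
  14. (x1 OR NOT x7 OR NOT x4) — NOT x7 is true.
  15. (NOT x1 OR NOT x10) — NOT x10 is true.
  16. (NOT x10 OR NOT x9 OR x11) — NOT x10 is true.
  17. (x3 OR NOT x11 OR x5) — NOT x11 is true.
  18. (x8 OR NOT x3 OR NOT x2) — NOT x3 is true.
  19. (NOT x10 OR NOT x7 OR NOT x9) — NOT x7 is true.
  20. (x3 OR x7 OR NOT x4) — NOT x4 is true.
  21. (x2 OR x6 OR x10) — x2 is true.
  22. (NOT x8 OR NOT x6 OR NOT x11) — NOT x8 is true.

x1=True, x2=True, x3=False, x4=False, x5=False, x6=False, x7=False, x8=False, x9=True, x10=False, x11=False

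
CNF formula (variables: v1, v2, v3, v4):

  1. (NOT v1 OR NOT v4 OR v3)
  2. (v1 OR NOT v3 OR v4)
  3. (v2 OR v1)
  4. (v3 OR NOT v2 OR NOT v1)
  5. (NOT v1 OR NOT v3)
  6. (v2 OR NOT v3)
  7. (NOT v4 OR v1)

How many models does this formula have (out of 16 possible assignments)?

2

The models are:
  v1=F v2=T v3=F v4=F
  v1=T v2=F v3=F v4=F
Count: 2.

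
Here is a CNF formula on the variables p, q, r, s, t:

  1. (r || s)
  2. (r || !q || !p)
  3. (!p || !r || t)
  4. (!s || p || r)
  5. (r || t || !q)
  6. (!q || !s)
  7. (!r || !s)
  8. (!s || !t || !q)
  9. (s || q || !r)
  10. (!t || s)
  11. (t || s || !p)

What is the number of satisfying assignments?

The models are:
  p=0 q=1 r=1 s=0 t=0
  p=1 q=0 r=0 s=1 t=0
  p=1 q=0 r=0 s=1 t=1
Count: 3.

3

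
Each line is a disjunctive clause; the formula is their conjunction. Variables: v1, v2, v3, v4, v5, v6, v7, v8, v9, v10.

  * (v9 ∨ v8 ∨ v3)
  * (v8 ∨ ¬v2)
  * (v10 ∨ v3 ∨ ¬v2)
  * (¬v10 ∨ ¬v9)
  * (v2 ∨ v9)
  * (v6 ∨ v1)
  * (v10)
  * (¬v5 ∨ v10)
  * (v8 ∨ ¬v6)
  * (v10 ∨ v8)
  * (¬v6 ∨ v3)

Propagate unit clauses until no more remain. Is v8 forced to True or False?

True

(v10) is a unit clause: v10 = True.
(¬v10 ∨ ¬v9): since v10 = True, the clause reduces to (¬v9). v9 = False.
From (v9 ∨ v2) and v9 = False: v2 = True.
(¬v2 ∨ v8): since v2 = True, the clause reduces to (v8). v8 = True.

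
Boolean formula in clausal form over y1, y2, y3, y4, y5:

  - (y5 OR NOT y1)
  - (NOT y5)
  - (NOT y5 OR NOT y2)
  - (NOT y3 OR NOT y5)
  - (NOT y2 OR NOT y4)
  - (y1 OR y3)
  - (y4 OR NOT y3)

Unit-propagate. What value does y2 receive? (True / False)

(NOT y5) is a unit clause: y5 = False.
From (NOT y1 OR y5) and y5 = False: y1 = False.
(y3 OR y1): since y1 = False, the clause reduces to (y3). y3 = True.
(y4 OR NOT y3) with y3 = True leaves only y4, so y4 = True.
From (NOT y4 OR NOT y2) and y4 = True: y2 = False.

False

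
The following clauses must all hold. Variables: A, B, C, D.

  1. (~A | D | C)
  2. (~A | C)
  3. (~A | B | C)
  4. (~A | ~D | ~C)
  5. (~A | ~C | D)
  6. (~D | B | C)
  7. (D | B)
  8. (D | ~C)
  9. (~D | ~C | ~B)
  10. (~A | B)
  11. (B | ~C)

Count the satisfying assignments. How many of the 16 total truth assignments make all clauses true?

The models are:
  A=F B=T C=F D=F
  A=F B=T C=F D=T
Count: 2.

2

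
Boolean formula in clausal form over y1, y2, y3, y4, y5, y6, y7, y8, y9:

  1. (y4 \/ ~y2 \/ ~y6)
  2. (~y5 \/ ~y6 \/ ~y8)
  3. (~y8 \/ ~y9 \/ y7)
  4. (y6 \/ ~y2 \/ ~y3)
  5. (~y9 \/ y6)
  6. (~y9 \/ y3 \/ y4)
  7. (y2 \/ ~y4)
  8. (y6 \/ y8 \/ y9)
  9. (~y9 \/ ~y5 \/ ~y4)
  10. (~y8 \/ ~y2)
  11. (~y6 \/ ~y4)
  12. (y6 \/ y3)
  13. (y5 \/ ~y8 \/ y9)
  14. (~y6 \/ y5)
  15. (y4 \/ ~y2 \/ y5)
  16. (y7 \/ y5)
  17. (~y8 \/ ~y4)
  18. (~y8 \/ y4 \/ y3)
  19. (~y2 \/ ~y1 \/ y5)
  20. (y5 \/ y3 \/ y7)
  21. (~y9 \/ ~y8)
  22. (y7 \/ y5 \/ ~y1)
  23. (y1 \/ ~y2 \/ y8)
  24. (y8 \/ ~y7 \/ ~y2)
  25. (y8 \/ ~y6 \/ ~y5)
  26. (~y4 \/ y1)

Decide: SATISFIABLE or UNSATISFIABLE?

SATISFIABLE

Set y1 = False and propagate.
  then y4 is forced to False.
Set y2 = False and propagate.
The remaining clauses are satisfied by y3 = True, y5 = True, y6 = False, y7 = True, y8 = True, y9 = False.
Every clause has at least one true literal under this assignment.
So y1=F, y2=F, y3=T, y4=F, y5=T, y6=F, y7=T, y8=T, y9=F is a satisfying assignment.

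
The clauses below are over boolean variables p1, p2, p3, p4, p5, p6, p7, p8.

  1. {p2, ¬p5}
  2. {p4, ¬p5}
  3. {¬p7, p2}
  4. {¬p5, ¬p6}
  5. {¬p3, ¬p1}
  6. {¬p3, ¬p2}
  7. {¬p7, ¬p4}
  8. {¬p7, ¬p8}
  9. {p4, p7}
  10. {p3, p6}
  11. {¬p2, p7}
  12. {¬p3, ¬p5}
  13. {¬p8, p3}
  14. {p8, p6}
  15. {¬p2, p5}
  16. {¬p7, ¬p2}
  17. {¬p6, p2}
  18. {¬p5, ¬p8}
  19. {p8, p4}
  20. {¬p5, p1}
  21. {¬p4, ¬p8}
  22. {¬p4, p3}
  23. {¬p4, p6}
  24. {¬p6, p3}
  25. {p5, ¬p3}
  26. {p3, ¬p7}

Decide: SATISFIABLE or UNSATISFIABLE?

UNSATISFIABLE

p3 = True:
  propagation gives p1=False, p2=False, p5=False; an empty clause results — contradiction.
p3 = False:
  propagation gives p6=True; an empty clause results — contradiction.
Every branch closes, so no satisfying assignment exists.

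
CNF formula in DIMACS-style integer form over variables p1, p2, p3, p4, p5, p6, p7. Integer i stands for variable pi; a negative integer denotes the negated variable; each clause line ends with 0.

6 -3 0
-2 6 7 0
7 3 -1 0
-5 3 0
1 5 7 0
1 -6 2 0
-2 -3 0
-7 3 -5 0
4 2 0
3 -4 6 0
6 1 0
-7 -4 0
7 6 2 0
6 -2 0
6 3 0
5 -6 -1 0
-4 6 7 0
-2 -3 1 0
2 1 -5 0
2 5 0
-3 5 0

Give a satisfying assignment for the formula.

p1=False, p2=True, p3=False, p4=False, p5=False, p6=True, p7=True

Check each clause:
  1. {¬p3, p6} — ¬p3 is true.
  2. {¬p2, p7, p6} — p6 is true.
  3. {p3, p7, ¬p1} — ¬p1 is true.
  4. {¬p5, p3} — ¬p5 is true.
  5. {p5, p7, p1} — p7 is true.
  6. {p1, ¬p6, p2} — p2 is true.
  7. {¬p3, ¬p2} — ¬p3 is true.
  8. {¬p7, ¬p5, p3} — ¬p5 is true.
  9. {p4, p2} — p2 is true.
  10. {p6, p3, ¬p4} — ¬p4 is true.
  11. {p6, p1} — p6 is true.
  12. {¬p7, ¬p4} — ¬p4 is true.
  13. {p7, p6, p2} — p2 is true.
  14. {p6, ¬p2} — p6 is true.
  15. {p3, p6} — p6 is true.
  16. {p5, ¬p6, ¬p1} — ¬p1 is true.
  17. {p6, p7, ¬p4} — ¬p4 is true.
  18. {¬p3, ¬p2, p1} — ¬p3 is true.
  19. {p1, p2, ¬p5} — p2 is true.
  20. {p5, p2} — p2 is true.
  21. {¬p3, p5} — ¬p3 is true.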